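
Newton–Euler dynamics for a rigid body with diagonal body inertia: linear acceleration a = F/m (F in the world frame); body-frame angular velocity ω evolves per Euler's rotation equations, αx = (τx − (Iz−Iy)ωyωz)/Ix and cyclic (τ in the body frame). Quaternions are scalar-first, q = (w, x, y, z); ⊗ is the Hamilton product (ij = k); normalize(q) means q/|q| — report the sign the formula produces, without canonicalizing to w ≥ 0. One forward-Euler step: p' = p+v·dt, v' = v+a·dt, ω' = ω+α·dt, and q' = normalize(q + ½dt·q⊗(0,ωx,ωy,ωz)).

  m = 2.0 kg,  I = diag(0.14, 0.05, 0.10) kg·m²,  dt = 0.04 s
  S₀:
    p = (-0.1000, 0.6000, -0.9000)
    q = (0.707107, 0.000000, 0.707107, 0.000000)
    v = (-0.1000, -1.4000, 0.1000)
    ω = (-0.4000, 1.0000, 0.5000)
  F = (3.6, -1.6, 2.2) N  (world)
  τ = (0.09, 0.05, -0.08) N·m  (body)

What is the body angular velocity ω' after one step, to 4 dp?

ω' = (-0.3814, 1.0464, 0.4536)

ω×(Iω) gyroscopic = (0.0250, -0.0080, 0.0360)
angular accel α = (0.4643, 1.1600, -1.1600)
ω' = ω + α·dt = (-0.3814, 1.0464, 0.4536)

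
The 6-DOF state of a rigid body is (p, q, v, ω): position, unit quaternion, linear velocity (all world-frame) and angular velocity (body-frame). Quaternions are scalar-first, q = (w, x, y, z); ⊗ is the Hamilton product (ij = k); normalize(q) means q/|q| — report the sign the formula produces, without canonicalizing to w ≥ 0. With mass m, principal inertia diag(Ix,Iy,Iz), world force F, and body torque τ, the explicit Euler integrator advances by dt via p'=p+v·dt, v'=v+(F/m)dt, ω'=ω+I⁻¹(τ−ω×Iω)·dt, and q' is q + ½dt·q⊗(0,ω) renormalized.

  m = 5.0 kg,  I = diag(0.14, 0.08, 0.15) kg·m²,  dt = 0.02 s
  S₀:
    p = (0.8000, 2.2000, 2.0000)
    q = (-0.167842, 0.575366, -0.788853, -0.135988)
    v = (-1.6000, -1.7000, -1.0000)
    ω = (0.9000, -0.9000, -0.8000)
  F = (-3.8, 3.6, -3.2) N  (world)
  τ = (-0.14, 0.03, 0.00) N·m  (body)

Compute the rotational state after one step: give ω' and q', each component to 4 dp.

gyro term ω×Iω = (0.0504, 0.0072, 0.0486)
(τ − ω×Iω)/I = (-1.3600, 0.2850, -0.3240)
ω + α·dt = (0.8728, -0.8943, -0.8065)
Hamilton product q⊗(0,ω) = (-1.3365875, 0.3576354, 0.4889614, 0.3264119)
updated quaternion q' = (-0.1812, 0.5789, -0.7839, -0.1327)

ω' = (0.8728, -0.8943, -0.8065)
q' = (-0.1812, 0.5789, -0.7839, -0.1327)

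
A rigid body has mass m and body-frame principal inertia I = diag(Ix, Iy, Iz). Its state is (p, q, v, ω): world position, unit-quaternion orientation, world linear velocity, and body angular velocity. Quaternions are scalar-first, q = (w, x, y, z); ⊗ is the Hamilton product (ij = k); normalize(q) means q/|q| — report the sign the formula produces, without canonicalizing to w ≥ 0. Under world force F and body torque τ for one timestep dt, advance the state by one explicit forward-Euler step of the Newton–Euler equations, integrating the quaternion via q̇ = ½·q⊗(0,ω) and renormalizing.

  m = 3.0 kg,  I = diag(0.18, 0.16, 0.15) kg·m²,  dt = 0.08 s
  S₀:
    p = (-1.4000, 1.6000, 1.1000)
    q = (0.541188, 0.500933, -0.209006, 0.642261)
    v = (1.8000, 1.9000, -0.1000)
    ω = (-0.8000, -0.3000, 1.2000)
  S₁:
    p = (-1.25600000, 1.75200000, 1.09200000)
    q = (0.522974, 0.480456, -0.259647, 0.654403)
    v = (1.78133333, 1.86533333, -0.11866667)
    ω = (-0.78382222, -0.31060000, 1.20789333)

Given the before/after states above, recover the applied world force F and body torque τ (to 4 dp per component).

Δv = v₁−v₀ = (-0.01866667, -0.03466667, -0.01866667)
applied force F = (-0.7000, -1.3000, -0.7000)
rate change Δω = (0.01617778, -0.01060000, 0.00789333)
gyro term ω₀×Iω₀ = (0.0036, -0.0288, -0.0048)
I·α + gyro = (0.0400, -0.0500, 0.0100)

F = (-0.7000, -1.3000, -0.7000)
τ = (0.0400, -0.0500, 0.0100)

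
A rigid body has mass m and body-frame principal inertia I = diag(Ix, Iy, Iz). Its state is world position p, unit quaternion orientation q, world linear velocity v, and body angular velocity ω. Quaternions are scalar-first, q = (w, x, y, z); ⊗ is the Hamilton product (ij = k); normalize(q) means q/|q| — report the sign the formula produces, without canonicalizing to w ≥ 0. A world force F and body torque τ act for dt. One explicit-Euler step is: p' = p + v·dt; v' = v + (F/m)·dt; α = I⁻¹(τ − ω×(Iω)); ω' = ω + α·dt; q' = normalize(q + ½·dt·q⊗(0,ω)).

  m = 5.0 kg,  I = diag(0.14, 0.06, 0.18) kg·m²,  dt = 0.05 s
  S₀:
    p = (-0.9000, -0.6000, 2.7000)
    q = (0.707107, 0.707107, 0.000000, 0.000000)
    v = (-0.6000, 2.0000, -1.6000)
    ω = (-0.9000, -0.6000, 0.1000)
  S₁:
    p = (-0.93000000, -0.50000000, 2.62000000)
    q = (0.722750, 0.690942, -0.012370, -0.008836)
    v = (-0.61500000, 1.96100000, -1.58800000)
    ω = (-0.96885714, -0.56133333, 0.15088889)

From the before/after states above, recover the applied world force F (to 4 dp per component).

F = (-1.5000, -3.9000, 1.2000)

v₁ − v₀ = (-0.01500000, -0.03900000, 0.01200000)
F = m·Δv/dt = (-1.5000, -3.9000, 1.2000)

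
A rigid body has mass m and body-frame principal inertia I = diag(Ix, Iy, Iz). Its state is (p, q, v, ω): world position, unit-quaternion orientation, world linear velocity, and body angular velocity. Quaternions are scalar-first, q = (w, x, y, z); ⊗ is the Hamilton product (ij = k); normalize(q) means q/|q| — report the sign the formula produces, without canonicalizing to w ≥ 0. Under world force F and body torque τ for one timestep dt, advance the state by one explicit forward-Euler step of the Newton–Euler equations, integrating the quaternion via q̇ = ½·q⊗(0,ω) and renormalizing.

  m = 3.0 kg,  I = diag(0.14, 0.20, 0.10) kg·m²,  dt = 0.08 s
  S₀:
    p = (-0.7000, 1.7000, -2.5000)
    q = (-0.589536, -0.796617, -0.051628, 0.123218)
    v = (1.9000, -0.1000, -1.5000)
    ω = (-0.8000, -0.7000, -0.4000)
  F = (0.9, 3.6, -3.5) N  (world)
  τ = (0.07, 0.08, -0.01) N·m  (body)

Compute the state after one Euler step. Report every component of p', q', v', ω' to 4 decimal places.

p' = p + v·dt = (-0.5480, 1.6920, -2.6200)
new velocity v' = (1.9240, -0.0040, -1.5933)
(τ − ω×Iω)/I = (0.7000, 0.3360, -0.4360)
ω + α·dt = (-0.7440, -0.6731, -0.4349)
Hamilton product q⊗(0,ω) = (-0.6241460, 0.5785326, -0.0045460, 0.7521439)
q' = normalize(q + ½dt·q⊗(0,ω)) = (-0.6139, -0.7727, -0.0518, 0.1531)

p' = (-0.5480, 1.6920, -2.6200)
q' = (-0.6139, -0.7727, -0.0518, 0.1531)
v' = (1.9240, -0.0040, -1.5933)
ω' = (-0.7440, -0.6731, -0.4349)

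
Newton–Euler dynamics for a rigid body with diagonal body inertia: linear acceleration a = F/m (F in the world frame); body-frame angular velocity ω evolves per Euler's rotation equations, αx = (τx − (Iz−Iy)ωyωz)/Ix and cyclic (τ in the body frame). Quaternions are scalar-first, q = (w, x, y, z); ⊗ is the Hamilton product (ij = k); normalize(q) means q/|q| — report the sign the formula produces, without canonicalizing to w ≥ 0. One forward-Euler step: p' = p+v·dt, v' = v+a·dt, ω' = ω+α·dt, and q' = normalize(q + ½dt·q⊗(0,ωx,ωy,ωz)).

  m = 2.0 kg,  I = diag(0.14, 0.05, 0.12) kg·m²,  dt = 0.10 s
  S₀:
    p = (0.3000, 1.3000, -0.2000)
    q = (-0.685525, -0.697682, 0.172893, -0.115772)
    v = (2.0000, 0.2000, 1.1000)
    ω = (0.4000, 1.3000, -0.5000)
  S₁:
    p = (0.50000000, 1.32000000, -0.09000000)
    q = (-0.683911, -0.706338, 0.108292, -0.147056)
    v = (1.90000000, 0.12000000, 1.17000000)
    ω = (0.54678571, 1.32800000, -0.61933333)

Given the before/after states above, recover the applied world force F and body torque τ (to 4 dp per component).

Δv = v₁−v₀ = (-0.10000000, -0.08000000, 0.07000000)
applied force F = (-2.0000, -1.6000, 1.4000)
Δω = ω₁−ω₀ = (0.14678571, 0.02800000, -0.11933333)
I·α + gyro = (0.1600, 0.0100, -0.1900)

F = (-2.0000, -1.6000, 1.4000)
τ = (0.1600, 0.0100, -0.1900)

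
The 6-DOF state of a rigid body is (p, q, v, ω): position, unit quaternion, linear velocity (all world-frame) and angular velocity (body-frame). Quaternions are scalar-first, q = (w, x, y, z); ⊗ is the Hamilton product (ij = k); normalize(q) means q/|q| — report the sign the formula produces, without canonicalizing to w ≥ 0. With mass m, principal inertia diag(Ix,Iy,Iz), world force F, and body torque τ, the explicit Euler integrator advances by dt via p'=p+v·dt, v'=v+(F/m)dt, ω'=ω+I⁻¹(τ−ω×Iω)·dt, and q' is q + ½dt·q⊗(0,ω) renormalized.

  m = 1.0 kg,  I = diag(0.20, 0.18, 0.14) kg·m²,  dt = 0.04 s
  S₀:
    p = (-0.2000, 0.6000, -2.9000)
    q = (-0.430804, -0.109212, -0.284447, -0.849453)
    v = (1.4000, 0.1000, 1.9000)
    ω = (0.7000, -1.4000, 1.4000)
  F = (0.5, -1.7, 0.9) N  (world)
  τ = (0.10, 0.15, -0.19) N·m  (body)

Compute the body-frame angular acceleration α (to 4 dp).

α = (0.1080, 0.5067, -1.4971)

precession coupling ω×(Iω) = (0.0784, 0.0588, 0.0196)
(τ − ω×Iω)/I = (0.1080, 0.5067, -1.4971)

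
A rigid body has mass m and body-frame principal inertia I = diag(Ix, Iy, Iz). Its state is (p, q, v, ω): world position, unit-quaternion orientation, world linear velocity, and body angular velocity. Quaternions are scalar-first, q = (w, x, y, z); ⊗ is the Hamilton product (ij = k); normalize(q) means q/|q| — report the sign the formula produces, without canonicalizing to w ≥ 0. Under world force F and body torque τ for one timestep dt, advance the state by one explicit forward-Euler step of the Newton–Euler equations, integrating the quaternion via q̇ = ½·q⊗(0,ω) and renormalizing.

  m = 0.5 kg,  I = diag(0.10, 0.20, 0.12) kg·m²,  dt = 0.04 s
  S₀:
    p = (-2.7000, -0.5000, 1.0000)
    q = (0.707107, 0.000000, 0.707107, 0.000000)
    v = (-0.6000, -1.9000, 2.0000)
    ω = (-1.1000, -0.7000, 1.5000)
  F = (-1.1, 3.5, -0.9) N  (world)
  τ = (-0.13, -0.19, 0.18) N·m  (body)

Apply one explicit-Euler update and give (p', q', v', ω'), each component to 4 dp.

ω×(Iω) gyroscopic = (0.0840, 0.0330, 0.0770)
angular accel α = (-2.1400, -1.1150, 0.8583)
ω + α·dt = (-1.1856, -0.7446, 1.5343)
q⊗(0,ω) = (0.4949749, 0.2828428, -0.4949749, 1.8384782)
updated quaternion q' = (0.7164, 0.0057, 0.6967, 0.0367)
a = F/m = (-2.2000, 7.0000, -1.8000)
new position p' = (-2.7240, -0.5760, 1.0800)
new velocity v' = (-0.6880, -1.6200, 1.9280)

p' = (-2.7240, -0.5760, 1.0800)
q' = (0.7164, 0.0057, 0.6967, 0.0367)
v' = (-0.6880, -1.6200, 1.9280)
ω' = (-1.1856, -0.7446, 1.5343)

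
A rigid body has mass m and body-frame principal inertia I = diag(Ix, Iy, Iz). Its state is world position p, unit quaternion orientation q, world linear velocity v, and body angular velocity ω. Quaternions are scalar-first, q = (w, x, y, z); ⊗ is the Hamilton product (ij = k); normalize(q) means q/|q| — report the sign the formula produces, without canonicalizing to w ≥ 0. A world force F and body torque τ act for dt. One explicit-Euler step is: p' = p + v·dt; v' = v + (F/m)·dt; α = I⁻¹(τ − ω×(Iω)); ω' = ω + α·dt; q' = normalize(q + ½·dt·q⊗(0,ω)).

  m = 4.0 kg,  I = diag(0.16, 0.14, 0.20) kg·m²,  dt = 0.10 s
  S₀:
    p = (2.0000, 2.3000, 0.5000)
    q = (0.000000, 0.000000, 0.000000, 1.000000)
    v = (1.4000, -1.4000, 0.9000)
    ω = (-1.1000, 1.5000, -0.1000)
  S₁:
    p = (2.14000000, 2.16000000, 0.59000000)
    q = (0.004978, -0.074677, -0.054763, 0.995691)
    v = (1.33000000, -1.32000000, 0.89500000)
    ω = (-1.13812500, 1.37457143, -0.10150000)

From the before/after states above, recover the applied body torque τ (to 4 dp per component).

ω₁ − ω₀ = (-0.03812500, -0.12542857, -0.00150000)
ω₀×(Iω₀) = (-0.0090, -0.0044, 0.0330)
applied torque τ = (-0.0700, -0.1800, 0.0300)

τ = (-0.0700, -0.1800, 0.0300)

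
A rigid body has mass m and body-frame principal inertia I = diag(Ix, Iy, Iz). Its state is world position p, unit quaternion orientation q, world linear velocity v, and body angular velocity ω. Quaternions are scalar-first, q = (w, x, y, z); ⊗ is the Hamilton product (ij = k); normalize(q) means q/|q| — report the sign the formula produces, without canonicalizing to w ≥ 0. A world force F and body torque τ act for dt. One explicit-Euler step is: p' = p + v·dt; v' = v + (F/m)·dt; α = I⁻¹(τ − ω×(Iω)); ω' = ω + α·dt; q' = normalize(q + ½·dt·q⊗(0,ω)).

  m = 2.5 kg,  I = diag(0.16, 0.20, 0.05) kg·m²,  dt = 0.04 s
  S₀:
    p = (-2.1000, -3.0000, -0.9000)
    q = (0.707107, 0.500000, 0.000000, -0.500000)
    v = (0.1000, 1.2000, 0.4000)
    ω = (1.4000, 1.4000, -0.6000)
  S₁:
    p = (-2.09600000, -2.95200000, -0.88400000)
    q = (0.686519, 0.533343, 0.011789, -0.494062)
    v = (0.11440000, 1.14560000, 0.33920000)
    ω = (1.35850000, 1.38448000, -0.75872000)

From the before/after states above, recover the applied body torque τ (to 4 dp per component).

ω₁ − ω₀ = (-0.04150000, -0.01552000, -0.15872000)
τ = I·(Δω/dt) + ω₀×(Iω₀) = (-0.0400, -0.1700, -0.1200)

τ = (-0.0400, -0.1700, -0.1200)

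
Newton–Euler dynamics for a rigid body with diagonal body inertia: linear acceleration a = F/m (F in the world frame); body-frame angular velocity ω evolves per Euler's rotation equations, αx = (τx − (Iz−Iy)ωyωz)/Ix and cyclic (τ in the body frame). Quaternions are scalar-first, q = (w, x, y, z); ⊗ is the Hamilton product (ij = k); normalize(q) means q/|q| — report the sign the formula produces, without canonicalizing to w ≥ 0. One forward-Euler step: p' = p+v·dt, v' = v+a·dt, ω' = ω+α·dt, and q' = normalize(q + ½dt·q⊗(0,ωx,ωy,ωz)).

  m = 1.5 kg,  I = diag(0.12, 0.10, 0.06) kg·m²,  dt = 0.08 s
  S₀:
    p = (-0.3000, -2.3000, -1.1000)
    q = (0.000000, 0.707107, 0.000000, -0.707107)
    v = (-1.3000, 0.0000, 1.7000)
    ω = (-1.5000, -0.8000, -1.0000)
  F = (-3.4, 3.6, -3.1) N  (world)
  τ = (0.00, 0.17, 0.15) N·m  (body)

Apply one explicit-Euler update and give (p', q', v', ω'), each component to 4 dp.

new position p' = (-0.4040, -2.3000, -0.9640)
v' = v + a·dt = (-1.4813, 0.1920, 1.5347)
angular accel α = (0.2667, 0.8000, 2.9000)
ω + α·dt = (-1.4787, -0.7360, -0.7680)
Hamilton product q⊗(0,ω) = (0.3535535, -0.5656856, 1.7677675, -0.5656856)
updated quaternion q' = (0.0141, 0.6824, 0.0705, -0.7275)

p' = (-0.4040, -2.3000, -0.9640)
q' = (0.0141, 0.6824, 0.0705, -0.7275)
v' = (-1.4813, 0.1920, 1.5347)
ω' = (-1.4787, -0.7360, -0.7680)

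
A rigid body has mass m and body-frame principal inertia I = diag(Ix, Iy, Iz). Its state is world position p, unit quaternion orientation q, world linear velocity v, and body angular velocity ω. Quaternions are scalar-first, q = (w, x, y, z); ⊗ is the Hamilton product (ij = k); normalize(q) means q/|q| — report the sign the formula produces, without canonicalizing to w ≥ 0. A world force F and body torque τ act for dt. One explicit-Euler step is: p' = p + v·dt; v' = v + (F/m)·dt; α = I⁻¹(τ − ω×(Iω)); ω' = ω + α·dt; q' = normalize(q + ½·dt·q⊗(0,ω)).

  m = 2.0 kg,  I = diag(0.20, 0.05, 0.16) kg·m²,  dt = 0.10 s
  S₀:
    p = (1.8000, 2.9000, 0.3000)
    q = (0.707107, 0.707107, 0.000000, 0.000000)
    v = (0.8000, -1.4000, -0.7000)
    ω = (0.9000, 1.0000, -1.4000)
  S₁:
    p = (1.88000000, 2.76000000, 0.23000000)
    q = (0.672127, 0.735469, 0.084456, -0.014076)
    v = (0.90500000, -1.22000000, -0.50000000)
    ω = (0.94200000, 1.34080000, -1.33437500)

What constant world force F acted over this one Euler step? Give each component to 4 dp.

velocity change Δv = (0.10500000, 0.18000000, 0.20000000)
applied force F = (2.1000, 3.6000, 4.0000)

F = (2.1000, 3.6000, 4.0000)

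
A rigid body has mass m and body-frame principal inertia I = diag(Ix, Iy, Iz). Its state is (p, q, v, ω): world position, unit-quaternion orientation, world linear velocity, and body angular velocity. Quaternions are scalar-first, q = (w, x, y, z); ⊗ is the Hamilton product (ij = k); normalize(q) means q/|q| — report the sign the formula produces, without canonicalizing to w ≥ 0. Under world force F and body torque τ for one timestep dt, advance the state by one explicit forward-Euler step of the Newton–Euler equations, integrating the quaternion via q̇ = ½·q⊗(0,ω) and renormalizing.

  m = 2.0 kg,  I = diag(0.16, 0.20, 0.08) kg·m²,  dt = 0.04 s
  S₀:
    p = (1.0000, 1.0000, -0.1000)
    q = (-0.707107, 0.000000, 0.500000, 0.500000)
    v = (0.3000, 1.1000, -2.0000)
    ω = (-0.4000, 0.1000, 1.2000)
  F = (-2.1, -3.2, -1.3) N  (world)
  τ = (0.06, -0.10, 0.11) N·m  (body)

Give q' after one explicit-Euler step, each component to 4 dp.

2q̇ = q⊗(0,ω) = (-0.6500000, 0.8328428, -0.2707107, -0.6485284)
q' = normalize(q + ½dt·q⊗(0,ω)) = (-0.7199, 0.0167, 0.4944, 0.4869)

q' = (-0.7199, 0.0167, 0.4944, 0.4869)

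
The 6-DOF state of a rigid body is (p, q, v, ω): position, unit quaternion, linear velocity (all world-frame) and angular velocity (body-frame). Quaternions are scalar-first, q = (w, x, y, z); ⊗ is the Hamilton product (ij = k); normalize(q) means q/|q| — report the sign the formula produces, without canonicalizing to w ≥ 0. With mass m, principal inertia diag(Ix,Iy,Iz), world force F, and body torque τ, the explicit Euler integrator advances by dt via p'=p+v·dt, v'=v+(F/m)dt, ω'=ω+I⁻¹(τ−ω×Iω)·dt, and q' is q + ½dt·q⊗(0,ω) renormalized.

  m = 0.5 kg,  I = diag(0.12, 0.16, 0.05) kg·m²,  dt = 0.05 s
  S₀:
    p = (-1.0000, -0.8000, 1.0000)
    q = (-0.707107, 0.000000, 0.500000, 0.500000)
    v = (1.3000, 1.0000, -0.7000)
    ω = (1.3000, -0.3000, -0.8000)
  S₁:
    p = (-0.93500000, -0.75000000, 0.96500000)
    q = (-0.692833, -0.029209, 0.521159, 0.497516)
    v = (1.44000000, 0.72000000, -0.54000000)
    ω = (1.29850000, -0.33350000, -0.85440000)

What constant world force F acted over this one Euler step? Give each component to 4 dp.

Δv = v₁−v₀ = (0.14000000, -0.28000000, 0.16000000)
F = m·Δv/dt = (1.4000, -2.8000, 1.6000)

F = (1.4000, -2.8000, 1.6000)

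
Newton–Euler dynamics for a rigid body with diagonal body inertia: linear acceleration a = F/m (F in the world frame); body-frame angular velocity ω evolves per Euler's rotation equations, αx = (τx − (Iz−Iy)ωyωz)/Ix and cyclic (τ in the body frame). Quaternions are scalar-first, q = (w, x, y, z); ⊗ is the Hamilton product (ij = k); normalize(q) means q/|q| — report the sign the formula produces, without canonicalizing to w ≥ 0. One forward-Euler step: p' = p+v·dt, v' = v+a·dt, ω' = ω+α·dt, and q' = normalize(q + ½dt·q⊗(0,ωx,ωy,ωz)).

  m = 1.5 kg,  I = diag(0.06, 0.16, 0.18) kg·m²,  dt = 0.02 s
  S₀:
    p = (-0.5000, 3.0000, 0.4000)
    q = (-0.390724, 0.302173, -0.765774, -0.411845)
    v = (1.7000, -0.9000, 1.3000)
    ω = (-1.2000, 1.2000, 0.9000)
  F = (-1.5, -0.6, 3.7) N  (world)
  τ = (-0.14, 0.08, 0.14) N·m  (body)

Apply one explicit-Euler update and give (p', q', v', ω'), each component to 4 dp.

p' = (-0.4660, 2.9820, 0.4260)
q' = (-0.3741, 0.3049, -0.7681, -0.4208)
v' = (1.6800, -0.9080, 1.3493)
ω' = (-1.2539, 1.1938, 0.9316)

precession coupling ω×(Iω) = (0.0216, 0.1296, -0.1440)
(τ − ω×Iω)/I = (-2.6933, -0.3100, 1.5778)
ω + α·dt = (-1.2539, 1.1938, 0.9316)
2q̇ = q⊗(0,ω) = (1.6521969, 0.2738862, -0.2466105, -0.9079728)
q + ½dt·q⊗(0,ω), renormalized = (-0.3741, 0.3049, -0.7681, -0.4208)
p + v·dt = (-0.4660, 2.9820, 0.4260)
v + (F/m)dt = (1.6800, -0.9080, 1.3493)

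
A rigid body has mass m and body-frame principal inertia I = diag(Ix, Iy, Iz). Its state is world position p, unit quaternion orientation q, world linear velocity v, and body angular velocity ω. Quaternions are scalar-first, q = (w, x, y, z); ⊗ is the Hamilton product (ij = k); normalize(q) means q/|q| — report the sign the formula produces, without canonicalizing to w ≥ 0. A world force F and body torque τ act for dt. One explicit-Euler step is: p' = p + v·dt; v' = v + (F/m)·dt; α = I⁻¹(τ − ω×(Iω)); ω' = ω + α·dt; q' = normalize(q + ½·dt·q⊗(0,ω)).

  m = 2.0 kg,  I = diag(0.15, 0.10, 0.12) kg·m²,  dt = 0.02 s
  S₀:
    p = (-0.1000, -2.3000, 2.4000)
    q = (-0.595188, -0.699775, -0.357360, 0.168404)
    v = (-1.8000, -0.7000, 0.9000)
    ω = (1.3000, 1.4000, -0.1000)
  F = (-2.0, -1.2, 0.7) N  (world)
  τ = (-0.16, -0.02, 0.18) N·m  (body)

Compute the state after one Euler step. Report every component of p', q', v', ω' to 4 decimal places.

p' = (-0.1360, -2.3140, 2.4180)
q' = (-0.5808, -0.7094, -0.3641, 0.1638)
v' = (-1.8200, -0.7120, 0.9070)
ω' = (1.2790, 1.3968, -0.0548)

α = I⁻¹(τ − ω×Iω) = (-1.0480, -0.1610, 2.2583)
ω + α·dt = (1.2790, 1.3968, -0.0548)
2q̇ = q⊗(0,ω) = (1.4268519, -0.9737740, -0.6843155, -0.4555982)
updated quaternion q' = (-0.5808, -0.7094, -0.3641, 0.1638)
p' = p + v·dt = (-0.1360, -2.3140, 2.4180)
new velocity v' = (-1.8200, -0.7120, 0.9070)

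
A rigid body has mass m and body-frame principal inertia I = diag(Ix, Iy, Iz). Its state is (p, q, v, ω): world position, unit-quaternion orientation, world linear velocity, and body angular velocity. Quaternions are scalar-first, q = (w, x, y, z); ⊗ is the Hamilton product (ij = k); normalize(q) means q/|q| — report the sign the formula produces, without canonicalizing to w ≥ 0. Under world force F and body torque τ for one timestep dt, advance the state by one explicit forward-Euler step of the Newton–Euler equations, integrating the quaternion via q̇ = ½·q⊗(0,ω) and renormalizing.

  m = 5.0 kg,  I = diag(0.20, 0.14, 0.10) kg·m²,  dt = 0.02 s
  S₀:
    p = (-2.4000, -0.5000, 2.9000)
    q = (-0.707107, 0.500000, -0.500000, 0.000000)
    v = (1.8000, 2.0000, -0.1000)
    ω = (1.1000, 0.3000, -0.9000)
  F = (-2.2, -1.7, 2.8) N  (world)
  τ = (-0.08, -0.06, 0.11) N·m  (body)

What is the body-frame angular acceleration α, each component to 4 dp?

α = (-0.4540, 0.2786, 1.2980)

gyro term ω×Iω = (0.0108, -0.0990, -0.0198)
α = I⁻¹(τ − ω×Iω) = (-0.4540, 0.2786, 1.2980)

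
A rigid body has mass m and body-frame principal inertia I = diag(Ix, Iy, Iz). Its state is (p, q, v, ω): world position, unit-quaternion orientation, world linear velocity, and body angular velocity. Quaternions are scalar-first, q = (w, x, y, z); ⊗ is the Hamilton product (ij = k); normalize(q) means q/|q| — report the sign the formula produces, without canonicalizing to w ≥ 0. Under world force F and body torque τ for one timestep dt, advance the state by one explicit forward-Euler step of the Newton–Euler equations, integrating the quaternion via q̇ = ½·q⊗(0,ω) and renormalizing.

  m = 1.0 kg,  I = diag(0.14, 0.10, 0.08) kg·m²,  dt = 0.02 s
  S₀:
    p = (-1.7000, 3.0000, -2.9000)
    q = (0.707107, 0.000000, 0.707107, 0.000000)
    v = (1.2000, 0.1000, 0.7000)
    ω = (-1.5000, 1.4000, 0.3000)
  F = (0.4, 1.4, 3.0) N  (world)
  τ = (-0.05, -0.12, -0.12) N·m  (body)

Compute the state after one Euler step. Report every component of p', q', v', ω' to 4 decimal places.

a = (0.4000, 1.4000, 3.0000)
new position p' = (-1.6760, 3.0020, -2.8860)
v' = v + a·dt = (1.2080, 0.1280, 0.7600)
ω×(Iω) gyroscopic = (-0.0084, -0.0270, 0.0840)
angular accel α = (-0.2971, -0.9300, -2.5500)
new body rate ω' = (-1.5059, 1.3814, 0.2490)
Hamilton product q⊗(0,ω) = (-0.9899498, -0.8485284, 0.9899498, 1.2727926)
q + ½dt·q⊗(0,ω), renormalized = (0.6971, -0.0085, 0.7169, 0.0127)

p' = (-1.6760, 3.0020, -2.8860)
q' = (0.6971, -0.0085, 0.7169, 0.0127)
v' = (1.2080, 0.1280, 0.7600)
ω' = (-1.5059, 1.3814, 0.2490)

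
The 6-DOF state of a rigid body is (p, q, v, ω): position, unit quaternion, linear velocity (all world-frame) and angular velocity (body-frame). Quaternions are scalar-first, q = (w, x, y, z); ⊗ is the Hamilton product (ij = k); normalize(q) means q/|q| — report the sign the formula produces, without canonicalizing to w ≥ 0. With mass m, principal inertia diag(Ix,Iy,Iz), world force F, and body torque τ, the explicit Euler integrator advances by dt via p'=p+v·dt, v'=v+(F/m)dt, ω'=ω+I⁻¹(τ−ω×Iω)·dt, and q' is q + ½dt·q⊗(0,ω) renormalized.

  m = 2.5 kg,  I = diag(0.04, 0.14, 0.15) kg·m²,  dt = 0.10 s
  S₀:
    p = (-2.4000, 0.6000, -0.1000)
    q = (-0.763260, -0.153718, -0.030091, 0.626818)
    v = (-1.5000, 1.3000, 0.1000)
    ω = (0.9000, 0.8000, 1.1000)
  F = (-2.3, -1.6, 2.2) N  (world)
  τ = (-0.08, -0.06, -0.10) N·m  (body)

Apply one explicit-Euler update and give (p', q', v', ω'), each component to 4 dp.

ω×(Iω) gyroscopic = (0.0088, -0.1089, 0.0720)
(τ − ω×Iω)/I = (-2.2200, 0.3493, -1.1467)
new body rate ω' = (0.6780, 0.8349, 0.9853)
Hamilton product q⊗(0,ω) = (-0.5270808, -1.2214885, 0.1226180, -0.9354785)
q + ½dt·q⊗(0,ω), renormalized = (-0.7870, -0.2141, -0.0239, 0.5781)
a = (-0.9200, -0.6400, 0.8800)
p' = p + v·dt = (-2.5500, 0.7300, -0.0900)
v + (F/m)dt = (-1.5920, 1.2360, 0.1880)

p' = (-2.5500, 0.7300, -0.0900)
q' = (-0.7870, -0.2141, -0.0239, 0.5781)
v' = (-1.5920, 1.2360, 0.1880)
ω' = (0.6780, 0.8349, 0.9853)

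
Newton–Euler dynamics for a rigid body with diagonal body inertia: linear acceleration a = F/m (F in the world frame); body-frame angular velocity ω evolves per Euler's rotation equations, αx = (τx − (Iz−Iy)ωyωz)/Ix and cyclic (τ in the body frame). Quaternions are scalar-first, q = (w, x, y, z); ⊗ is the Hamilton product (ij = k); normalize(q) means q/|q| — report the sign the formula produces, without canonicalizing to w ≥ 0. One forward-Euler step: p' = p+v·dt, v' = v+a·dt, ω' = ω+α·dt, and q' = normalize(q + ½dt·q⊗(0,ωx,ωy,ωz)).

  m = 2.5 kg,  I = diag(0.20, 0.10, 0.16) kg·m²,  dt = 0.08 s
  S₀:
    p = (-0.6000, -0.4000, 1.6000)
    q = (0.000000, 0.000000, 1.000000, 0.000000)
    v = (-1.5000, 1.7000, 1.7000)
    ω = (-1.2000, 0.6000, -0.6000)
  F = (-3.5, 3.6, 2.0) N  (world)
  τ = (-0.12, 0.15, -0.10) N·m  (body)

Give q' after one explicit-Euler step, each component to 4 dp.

q' = (-0.0240, -0.0240, 0.9983, 0.0479)

q⊗(0,ω) = (-0.6000000, -0.6000000, 0.0000000, 1.2000000)
q + ½dt·q⊗(0,ω), renormalized = (-0.0240, -0.0240, 0.9983, 0.0479)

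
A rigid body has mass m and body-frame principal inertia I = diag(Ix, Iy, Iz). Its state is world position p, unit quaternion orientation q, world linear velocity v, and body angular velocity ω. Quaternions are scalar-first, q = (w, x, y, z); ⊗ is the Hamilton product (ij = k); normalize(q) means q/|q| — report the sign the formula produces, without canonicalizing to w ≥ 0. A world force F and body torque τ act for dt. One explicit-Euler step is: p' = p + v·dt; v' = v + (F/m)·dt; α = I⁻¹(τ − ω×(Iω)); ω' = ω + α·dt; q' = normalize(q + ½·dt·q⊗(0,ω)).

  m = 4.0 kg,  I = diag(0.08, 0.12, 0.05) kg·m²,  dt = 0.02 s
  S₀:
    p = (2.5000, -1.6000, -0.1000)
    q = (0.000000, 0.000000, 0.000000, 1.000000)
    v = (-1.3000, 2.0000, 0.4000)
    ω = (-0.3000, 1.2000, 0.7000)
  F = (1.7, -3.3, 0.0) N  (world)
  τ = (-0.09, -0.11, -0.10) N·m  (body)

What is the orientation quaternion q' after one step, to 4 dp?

q' = (-0.0070, -0.0120, -0.0030, 0.9999)

Hamilton product q⊗(0,ω) = (-0.7000000, -1.2000000, -0.3000000, 0.0000000)
q + ½dt·q⊗(0,ω), renormalized = (-0.0070, -0.0120, -0.0030, 0.9999)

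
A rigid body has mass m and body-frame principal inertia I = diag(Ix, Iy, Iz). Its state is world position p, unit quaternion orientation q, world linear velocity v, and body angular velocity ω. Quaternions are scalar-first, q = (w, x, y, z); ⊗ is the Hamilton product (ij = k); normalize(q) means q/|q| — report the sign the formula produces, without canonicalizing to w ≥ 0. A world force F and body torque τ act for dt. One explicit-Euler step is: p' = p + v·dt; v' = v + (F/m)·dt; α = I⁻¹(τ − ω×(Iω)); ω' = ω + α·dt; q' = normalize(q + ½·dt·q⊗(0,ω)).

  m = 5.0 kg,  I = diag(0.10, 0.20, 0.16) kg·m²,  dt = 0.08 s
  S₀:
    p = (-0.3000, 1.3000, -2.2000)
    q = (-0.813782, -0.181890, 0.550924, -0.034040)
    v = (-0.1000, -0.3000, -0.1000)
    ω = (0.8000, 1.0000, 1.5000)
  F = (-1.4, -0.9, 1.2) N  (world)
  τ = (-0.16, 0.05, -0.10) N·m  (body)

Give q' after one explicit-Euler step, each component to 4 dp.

Hamilton product q⊗(0,ω) = (-0.3543520, 0.2094004, -0.5681790, -1.8433022)
updated quaternion q' = (-0.8254, -0.1730, 0.5266, -0.1074)

q' = (-0.8254, -0.1730, 0.5266, -0.1074)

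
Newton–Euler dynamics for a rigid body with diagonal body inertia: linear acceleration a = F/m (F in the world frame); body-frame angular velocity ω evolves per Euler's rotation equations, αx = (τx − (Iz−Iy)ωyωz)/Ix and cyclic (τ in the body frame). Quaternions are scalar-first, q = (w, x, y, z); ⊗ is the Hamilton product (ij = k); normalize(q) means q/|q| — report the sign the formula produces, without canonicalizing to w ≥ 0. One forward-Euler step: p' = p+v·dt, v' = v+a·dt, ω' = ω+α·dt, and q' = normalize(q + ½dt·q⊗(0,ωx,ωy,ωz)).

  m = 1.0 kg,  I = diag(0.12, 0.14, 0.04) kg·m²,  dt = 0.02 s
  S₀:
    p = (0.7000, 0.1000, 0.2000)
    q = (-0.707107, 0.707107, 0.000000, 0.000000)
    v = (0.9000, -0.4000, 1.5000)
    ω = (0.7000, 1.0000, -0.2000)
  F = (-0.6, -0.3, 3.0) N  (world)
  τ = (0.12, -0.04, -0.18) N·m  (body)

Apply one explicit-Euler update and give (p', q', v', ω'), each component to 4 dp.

a = F/m = (-0.6000, -0.3000, 3.0000)
p' = p + v·dt = (0.7180, 0.0920, 0.2300)
v + (F/m)dt = (0.8880, -0.4060, 1.5600)
precession coupling ω×(Iω) = (0.0200, -0.0112, 0.0140)
α = I⁻¹(τ − ω×Iω) = (0.8333, -0.2057, -4.8500)
ω' = ω + α·dt = (0.7167, 0.9959, -0.2970)
2q̇ = q⊗(0,ω) = (-0.4949749, -0.4949749, -0.5656856, 0.8485284)
q' = normalize(q + ½dt·q⊗(0,ω)) = (-0.7120, 0.7021, -0.0057, 0.0085)

p' = (0.7180, 0.0920, 0.2300)
q' = (-0.7120, 0.7021, -0.0057, 0.0085)
v' = (0.8880, -0.4060, 1.5600)
ω' = (0.7167, 0.9959, -0.2970)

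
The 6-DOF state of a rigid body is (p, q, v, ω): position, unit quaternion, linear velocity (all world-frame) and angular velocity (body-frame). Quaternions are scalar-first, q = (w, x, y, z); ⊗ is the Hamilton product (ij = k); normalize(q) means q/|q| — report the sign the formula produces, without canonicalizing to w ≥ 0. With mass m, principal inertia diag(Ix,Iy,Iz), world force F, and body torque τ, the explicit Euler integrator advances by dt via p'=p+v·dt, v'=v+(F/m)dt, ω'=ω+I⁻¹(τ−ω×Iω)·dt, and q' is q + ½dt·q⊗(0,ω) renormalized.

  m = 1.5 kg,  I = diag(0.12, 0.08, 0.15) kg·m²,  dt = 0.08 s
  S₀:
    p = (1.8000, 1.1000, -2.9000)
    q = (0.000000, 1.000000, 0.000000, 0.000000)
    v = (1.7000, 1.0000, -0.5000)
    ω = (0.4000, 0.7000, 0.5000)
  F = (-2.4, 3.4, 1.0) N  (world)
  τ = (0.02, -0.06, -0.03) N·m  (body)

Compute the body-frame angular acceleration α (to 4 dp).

α = (-0.0375, -0.6750, -0.1253)

gyro term ω×Iω = (0.0245, -0.0060, -0.0112)
angular accel α = (-0.0375, -0.6750, -0.1253)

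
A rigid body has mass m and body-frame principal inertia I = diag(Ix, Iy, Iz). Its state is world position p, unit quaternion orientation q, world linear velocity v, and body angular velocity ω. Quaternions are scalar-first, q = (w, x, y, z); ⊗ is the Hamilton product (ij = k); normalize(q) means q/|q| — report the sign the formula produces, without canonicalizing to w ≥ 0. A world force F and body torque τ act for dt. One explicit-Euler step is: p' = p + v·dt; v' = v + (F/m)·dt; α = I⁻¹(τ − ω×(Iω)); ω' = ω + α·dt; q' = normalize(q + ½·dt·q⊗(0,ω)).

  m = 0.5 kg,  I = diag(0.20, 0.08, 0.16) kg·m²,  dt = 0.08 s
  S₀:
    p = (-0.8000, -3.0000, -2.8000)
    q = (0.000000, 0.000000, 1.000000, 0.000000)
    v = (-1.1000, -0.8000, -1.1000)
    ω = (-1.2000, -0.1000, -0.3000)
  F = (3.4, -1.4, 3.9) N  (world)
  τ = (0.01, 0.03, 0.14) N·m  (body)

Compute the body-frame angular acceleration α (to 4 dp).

α = (0.0380, 0.1950, 0.9650)

ω×(Iω) gyroscopic = (0.0024, 0.0144, -0.0144)
angular accel α = (0.0380, 0.1950, 0.9650)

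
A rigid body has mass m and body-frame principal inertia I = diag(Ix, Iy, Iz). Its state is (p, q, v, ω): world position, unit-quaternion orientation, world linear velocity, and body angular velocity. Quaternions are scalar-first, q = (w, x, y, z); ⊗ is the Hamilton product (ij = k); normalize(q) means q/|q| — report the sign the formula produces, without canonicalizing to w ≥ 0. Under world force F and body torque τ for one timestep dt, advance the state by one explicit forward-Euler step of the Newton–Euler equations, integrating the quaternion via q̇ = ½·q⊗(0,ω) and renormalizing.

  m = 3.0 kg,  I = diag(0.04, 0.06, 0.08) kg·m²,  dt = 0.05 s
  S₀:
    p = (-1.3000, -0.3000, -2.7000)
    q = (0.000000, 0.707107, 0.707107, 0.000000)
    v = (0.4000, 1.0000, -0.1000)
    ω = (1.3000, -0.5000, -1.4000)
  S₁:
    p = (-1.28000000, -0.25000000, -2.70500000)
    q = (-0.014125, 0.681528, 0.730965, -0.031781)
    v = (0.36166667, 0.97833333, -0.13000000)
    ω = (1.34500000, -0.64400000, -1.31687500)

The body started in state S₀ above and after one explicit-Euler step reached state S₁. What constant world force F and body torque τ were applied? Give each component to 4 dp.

Δv = v₁−v₀ = (-0.03833333, -0.02166667, -0.03000000)
applied force F = (-2.3000, -1.3000, -1.8000)
ω₁ − ω₀ = (0.04500000, -0.14400000, 0.08312500)
precession coupling = (0.0140, 0.0728, -0.0130)
I·α + gyro = (0.0500, -0.1000, 0.1200)

F = (-2.3000, -1.3000, -1.8000)
τ = (0.0500, -0.1000, 0.1200)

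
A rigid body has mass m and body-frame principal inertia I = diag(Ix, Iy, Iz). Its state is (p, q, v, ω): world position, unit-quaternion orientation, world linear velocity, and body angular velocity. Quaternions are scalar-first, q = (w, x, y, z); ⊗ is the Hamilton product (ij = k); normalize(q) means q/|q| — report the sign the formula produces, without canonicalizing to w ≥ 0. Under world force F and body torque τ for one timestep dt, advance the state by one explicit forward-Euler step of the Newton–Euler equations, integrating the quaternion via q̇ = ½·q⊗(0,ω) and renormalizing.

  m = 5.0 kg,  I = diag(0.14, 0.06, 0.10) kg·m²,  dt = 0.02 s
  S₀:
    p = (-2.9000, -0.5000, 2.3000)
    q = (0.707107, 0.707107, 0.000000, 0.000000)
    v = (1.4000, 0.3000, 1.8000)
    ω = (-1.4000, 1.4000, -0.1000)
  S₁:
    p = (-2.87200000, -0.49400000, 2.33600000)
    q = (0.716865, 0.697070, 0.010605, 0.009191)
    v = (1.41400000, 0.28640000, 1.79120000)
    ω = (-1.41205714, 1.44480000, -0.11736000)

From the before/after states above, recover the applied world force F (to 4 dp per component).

Δv = v₁−v₀ = (0.01400000, -0.01360000, -0.00880000)
applied force F = (3.5000, -3.4000, -2.2000)

F = (3.5000, -3.4000, -2.2000)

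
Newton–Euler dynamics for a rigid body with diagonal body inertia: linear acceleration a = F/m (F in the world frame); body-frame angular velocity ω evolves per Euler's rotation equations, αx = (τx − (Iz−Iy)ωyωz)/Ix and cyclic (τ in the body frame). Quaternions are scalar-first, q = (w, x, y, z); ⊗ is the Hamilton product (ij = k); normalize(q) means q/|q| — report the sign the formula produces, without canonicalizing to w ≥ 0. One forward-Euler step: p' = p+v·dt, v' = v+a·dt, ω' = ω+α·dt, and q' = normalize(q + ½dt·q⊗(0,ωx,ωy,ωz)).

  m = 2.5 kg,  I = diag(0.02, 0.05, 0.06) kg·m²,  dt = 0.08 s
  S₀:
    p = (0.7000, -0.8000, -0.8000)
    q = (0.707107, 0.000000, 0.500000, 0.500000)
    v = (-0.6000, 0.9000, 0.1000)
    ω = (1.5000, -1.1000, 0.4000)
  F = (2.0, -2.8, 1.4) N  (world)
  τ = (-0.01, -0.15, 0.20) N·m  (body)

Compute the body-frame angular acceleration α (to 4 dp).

precession coupling ω×(Iω) = (-0.0044, -0.0240, -0.0495)
angular accel α = (-0.2800, -2.5200, 4.1583)

α = (-0.2800, -2.5200, 4.1583)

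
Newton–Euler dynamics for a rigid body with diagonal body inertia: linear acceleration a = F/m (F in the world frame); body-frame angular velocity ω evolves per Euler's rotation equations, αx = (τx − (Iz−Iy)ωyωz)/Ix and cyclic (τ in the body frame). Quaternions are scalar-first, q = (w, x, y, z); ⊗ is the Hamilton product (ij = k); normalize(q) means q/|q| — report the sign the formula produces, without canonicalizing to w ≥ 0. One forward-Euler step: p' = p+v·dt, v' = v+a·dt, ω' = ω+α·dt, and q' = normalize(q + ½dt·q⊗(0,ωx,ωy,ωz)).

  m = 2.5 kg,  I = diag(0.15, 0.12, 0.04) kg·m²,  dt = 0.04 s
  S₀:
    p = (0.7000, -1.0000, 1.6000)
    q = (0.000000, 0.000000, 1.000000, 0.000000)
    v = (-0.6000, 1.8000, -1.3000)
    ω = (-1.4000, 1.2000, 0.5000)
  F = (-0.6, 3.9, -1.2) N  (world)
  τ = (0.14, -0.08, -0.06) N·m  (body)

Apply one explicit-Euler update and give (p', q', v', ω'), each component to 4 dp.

linear accel F/m = (-0.2400, 1.5600, -0.4800)
p + v·dt = (0.6760, -0.9280, 1.5480)
new velocity v' = (-0.6096, 1.8624, -1.3192)
gyro term ω×Iω = (-0.0480, -0.0770, 0.0504)
(τ − ω×Iω)/I = (1.2533, -0.0250, -2.7600)
ω + α·dt = (-1.3499, 1.1990, 0.3896)
q⊗(0,ω) = (-1.2000000, 0.5000000, 0.0000000, 1.4000000)
q + ½dt·q⊗(0,ω), renormalized = (-0.0240, 0.0100, 0.9993, 0.0280)

p' = (0.6760, -0.9280, 1.5480)
q' = (-0.0240, 0.0100, 0.9993, 0.0280)
v' = (-0.6096, 1.8624, -1.3192)
ω' = (-1.3499, 1.1990, 0.3896)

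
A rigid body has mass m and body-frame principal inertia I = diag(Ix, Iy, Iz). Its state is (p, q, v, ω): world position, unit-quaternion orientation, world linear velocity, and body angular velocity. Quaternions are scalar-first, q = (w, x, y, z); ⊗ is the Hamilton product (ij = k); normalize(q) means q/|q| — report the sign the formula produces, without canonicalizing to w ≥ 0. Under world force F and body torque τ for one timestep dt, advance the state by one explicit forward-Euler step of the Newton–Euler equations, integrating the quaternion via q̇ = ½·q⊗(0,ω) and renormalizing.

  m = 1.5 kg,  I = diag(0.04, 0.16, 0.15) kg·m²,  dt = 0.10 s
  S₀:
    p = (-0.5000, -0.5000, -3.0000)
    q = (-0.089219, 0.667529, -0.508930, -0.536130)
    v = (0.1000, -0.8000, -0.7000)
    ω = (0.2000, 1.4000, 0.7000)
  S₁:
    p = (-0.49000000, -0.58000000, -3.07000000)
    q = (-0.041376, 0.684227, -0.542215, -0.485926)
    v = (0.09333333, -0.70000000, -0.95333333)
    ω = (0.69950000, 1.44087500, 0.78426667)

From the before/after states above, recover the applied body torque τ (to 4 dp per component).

τ = (0.1900, 0.0500, 0.1600)

ω₁ − ω₀ = (0.49950000, 0.04087500, 0.08426667)
ω₀×(Iω₀) = (-0.0098, -0.0154, 0.0336)
I·α + gyro = (0.1900, 0.0500, 0.1600)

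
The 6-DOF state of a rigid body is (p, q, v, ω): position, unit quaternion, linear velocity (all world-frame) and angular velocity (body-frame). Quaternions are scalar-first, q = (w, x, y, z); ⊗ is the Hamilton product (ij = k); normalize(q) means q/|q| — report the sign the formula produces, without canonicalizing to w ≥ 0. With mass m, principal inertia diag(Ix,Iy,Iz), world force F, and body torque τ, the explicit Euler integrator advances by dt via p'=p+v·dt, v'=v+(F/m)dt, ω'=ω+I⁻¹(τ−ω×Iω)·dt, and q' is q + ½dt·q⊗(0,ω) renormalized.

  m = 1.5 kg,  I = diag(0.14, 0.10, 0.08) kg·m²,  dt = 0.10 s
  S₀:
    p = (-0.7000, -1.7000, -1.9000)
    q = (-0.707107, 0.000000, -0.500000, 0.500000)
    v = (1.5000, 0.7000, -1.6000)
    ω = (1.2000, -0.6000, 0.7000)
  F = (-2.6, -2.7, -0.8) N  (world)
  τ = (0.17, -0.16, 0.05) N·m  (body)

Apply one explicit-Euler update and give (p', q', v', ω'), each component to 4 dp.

ω×(Iω) gyroscopic = (0.0084, 0.0504, 0.0288)
angular accel α = (1.1543, -2.1040, 0.2650)
ω + α·dt = (1.3154, -0.8104, 0.7265)
Hamilton product q⊗(0,ω) = (-0.6500000, -0.8985284, 1.0242642, 0.1050251)
q + ½dt·q⊗(0,ω), renormalized = (-0.7375, -0.0448, -0.4475, 0.5038)
p + v·dt = (-0.5500, -1.6300, -2.0600)
v + (F/m)dt = (1.3267, 0.5200, -1.6533)

p' = (-0.5500, -1.6300, -2.0600)
q' = (-0.7375, -0.0448, -0.4475, 0.5038)
v' = (1.3267, 0.5200, -1.6533)
ω' = (1.3154, -0.8104, 0.7265)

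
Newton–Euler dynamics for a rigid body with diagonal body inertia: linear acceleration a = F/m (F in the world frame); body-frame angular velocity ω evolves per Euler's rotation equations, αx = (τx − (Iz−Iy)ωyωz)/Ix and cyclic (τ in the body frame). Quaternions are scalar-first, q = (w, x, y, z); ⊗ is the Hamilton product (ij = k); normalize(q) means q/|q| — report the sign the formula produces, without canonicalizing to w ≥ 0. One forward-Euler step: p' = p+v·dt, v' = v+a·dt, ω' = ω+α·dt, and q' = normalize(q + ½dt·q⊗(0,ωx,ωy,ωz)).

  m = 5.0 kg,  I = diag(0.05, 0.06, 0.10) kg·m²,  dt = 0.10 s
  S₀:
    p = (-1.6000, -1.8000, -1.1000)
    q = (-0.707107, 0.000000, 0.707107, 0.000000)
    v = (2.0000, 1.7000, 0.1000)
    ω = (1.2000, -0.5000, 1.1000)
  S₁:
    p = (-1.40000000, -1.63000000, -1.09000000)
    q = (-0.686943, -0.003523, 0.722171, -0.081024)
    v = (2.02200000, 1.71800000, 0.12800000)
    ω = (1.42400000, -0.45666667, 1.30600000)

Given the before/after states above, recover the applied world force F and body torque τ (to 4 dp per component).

F = (1.1000, 0.9000, 1.4000)
τ = (0.0900, -0.0400, 0.2000)

rate change Δω = (0.22400000, 0.04333333, 0.20600000)
ω₀×(Iω₀) = (-0.0220, -0.0660, -0.0060)
τ = I·(Δω/dt) + ω₀×(Iω₀) = (0.0900, -0.0400, 0.2000)
v₁ − v₀ = (0.02200000, 0.01800000, 0.02800000)
F = m·Δv/dt = (1.1000, 0.9000, 1.4000)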